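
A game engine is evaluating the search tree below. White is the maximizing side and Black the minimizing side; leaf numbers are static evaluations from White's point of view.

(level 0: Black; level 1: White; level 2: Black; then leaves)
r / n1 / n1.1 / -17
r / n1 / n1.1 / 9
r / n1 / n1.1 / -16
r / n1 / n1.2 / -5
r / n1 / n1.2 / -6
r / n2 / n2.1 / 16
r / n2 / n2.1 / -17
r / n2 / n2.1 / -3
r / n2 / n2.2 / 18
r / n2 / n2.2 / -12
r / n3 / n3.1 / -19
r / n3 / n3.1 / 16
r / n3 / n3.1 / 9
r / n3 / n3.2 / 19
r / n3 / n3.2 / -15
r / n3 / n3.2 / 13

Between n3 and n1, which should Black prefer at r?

n3

n3.1 (Black): min(-19, 16, 9) = -19
n3.2 (Black): min(19, -15, 13) = -15
n3 (White): max(-19, -15) = -15
n1.1 (Black): min(-17, 9, -16) = -17
n1.2 (Black): min(-5, -6) = -6
n1 (White): max(-17, -6) = -6
Black prefers the lower value; n3=-15, n1=-6. n3 is better since -15 < -6.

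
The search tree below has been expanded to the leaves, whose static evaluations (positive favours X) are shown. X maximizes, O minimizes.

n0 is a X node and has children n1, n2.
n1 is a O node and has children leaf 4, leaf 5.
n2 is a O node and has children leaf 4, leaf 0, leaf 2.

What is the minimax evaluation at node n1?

n1 (O): min(4, 5) = 4

4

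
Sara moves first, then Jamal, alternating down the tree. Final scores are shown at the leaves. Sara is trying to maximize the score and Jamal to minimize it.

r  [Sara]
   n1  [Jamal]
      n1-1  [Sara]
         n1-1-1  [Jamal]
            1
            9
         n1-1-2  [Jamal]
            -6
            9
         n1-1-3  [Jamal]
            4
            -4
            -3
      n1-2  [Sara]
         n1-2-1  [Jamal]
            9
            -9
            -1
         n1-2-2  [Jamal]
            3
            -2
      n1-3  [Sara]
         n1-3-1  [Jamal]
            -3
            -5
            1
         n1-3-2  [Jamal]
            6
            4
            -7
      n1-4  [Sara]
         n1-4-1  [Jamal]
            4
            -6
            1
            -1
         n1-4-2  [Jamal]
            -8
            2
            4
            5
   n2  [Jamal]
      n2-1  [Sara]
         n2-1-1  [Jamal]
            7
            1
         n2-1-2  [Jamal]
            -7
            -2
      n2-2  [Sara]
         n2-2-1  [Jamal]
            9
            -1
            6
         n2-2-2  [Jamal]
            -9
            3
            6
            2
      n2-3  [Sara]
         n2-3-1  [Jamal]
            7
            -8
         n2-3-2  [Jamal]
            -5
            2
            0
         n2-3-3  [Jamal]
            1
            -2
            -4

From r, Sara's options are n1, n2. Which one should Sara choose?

n2

n1-1-1 (Jamal): min(1, 9) = 1
n1-1-2 (Jamal): min(-6, 9) = -6
n1-1-3 (Jamal): min(4, -4, -3) = -4
n1-1 (Sara): max(1, -6, -4) = 1
n1-2-1 (Jamal): min(9, -9, -1) = -9
n1-2-2 (Jamal): min(3, -2) = -2
n1-2 (Sara): max(-9, -2) = -2
n1-3-1 (Jamal): min(-3, -5, 1) = -5
n1-3-2 (Jamal): min(6, 4, -7) = -7
n1-3 (Sara): max(-5, -7) = -5
n1-4-1 (Jamal): min(4, -6, 1, -1) = -6
n1-4-2 (Jamal): min(-8, 2, 4, 5) = -8
n1-4 (Sara): max(-6, -8) = -6
n1 (Jamal): min(1, -2, -5, -6) = -6
n2-1-1 (Jamal): min(7, 1) = 1
n2-1-2 (Jamal): min(-7, -2) = -7
n2-1 (Sara): max(1, -7) = 1
n2-2-1 (Jamal): min(9, -1, 6) = -1
n2-2-2 (Jamal): min(-9, 3, 6, 2) = -9
n2-2 (Sara): max(-1, -9) = -1
n2-3-1 (Jamal): min(7, -8) = -8
n2-3-2 (Jamal): min(-5, 2, 0) = -5
n2-3-3 (Jamal): min(1, -2, -4) = -4
n2-3 (Sara): max(-8, -5, -4) = -4
n2 (Jamal): min(1, -1, -4) = -4
r (Sara): max(-6, -4) = -4
Sara at r wants the highest of {n1=-6, n2=-4}, so chooses n2.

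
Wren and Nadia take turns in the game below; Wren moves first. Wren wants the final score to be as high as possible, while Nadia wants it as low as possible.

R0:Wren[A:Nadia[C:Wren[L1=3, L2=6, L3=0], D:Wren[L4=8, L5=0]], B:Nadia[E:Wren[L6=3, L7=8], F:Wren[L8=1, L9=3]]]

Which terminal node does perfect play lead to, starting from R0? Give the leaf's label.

C (Wren): max(3, 6, 0) = 6
D (Wren): max(8, 0) = 8
A (Nadia): min(6, 8) = 6
E (Wren): max(3, 8) = 8
F (Wren): max(1, 3) = 3
B (Nadia): min(8, 3) = 3
R0 (Wren): max(6, 3) = 6
At R0, Wren picks A (highest: 6).
At A, Nadia picks C (lowest: 6).
At C, Wren picks L2 (highest: 6).
Terminal value 6.

L2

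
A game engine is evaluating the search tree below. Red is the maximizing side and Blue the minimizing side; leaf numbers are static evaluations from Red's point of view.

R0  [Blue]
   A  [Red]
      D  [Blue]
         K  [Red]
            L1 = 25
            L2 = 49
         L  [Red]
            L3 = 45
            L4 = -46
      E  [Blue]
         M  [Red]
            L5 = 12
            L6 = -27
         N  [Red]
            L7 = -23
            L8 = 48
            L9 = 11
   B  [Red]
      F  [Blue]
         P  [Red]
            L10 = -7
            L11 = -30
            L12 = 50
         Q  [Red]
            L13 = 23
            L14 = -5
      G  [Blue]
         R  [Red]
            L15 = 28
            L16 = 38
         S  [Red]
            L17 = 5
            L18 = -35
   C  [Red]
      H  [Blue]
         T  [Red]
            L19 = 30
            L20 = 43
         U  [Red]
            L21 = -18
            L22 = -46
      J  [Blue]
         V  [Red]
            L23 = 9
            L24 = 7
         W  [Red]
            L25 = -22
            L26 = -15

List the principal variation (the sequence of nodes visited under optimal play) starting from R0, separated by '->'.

R0 -> C -> J -> W -> L26

K (Red): max(25, 49) = 49
L (Red): max(45, -46) = 45
D (Blue): min(49, 45) = 45
M (Red): max(12, -27) = 12
N (Red): max(-23, 48, 11) = 48
E (Blue): min(12, 48) = 12
A (Red): max(45, 12) = 45
P (Red): max(-7, -30, 50) = 50
Q (Red): max(23, -5) = 23
F (Blue): min(50, 23) = 23
R (Red): max(28, 38) = 38
S (Red): max(5, -35) = 5
G (Blue): min(38, 5) = 5
B (Red): max(23, 5) = 23
T (Red): max(30, 43) = 43
U (Red): max(-18, -46) = -18
H (Blue): min(43, -18) = -18
V (Red): max(9, 7) = 9
W (Red): max(-22, -15) = -15
J (Blue): min(9, -15) = -15
C (Red): max(-18, -15) = -15
R0 (Blue): min(45, 23, -15) = -15
At R0, Blue picks C (lowest: -15).
At C, Red picks J (highest: -15).
At J, Blue picks W (lowest: -15).
At W, Red picks L26 (highest: -15).
Terminal value -15.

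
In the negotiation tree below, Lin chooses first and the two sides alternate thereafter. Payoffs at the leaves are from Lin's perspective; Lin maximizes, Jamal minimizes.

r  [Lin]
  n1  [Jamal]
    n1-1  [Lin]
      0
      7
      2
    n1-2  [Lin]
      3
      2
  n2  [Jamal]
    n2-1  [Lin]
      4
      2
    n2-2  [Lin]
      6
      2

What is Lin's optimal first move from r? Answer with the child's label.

n2

n1-1 (Lin): max(0, 7, 2) = 7
n1-2 (Lin): max(3, 2) = 3
n1 (Jamal): min(7, 3) = 3
n2-1 (Lin): max(4, 2) = 4
n2-2 (Lin): max(6, 2) = 6
n2 (Jamal): min(4, 6) = 4
r (Lin): max(3, 4) = 4
Lin at r wants the highest of {n1=3, n2=4}, so chooses n2.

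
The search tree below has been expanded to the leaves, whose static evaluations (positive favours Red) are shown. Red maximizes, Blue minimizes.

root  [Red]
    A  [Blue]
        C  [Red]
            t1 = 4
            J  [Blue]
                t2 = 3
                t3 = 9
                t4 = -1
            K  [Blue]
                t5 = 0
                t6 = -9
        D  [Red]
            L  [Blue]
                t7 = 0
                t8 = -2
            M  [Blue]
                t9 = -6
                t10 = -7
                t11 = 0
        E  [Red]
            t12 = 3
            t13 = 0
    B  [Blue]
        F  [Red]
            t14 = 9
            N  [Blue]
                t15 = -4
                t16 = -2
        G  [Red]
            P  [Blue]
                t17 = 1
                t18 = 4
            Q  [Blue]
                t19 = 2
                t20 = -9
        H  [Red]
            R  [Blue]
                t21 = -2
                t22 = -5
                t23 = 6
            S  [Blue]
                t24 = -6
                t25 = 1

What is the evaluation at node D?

L (Blue): min(0, -2) = -2
M (Blue): min(-6, -7, 0) = -7
D (Red): max(-2, -7) = -2

-2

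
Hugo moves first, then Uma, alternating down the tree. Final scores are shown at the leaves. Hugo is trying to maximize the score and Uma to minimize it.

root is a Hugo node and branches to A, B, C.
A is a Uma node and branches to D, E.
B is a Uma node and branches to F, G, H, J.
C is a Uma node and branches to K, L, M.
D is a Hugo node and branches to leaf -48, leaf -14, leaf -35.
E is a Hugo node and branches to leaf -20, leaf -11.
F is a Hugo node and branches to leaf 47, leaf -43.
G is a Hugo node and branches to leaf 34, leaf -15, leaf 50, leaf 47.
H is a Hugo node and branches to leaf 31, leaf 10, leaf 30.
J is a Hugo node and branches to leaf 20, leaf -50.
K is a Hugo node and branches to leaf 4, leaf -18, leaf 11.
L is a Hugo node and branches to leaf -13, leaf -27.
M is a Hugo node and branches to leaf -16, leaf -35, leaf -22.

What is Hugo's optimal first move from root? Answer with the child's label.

D (Hugo): max(-48, -14, -35) = -14
E (Hugo): max(-20, -11) = -11
A (Uma): min(-14, -11) = -14
F (Hugo): max(47, -43) = 47
G (Hugo): max(34, -15, 50, 47) = 50
H (Hugo): max(31, 10, 30) = 31
J (Hugo): max(20, -50) = 20
B (Uma): min(47, 50, 31, 20) = 20
K (Hugo): max(4, -18, 11) = 11
L (Hugo): max(-13, -27) = -13
M (Hugo): max(-16, -35, -22) = -16
C (Uma): min(11, -13, -16) = -16
root (Hugo): max(-14, 20, -16) = 20
Hugo at root wants the highest of {A=-14, B=20, C=-16}, so chooses B.

B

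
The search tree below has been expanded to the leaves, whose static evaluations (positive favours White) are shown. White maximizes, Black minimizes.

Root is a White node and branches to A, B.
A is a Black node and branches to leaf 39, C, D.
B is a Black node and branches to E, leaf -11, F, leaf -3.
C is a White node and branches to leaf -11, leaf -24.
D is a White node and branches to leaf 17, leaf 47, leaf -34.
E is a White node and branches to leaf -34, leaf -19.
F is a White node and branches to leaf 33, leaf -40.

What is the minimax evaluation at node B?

-19

E (White): max(-34, -19) = -19
F (White): max(33, -40) = 33
B (Black): min(-19, -11, 33, -3) = -19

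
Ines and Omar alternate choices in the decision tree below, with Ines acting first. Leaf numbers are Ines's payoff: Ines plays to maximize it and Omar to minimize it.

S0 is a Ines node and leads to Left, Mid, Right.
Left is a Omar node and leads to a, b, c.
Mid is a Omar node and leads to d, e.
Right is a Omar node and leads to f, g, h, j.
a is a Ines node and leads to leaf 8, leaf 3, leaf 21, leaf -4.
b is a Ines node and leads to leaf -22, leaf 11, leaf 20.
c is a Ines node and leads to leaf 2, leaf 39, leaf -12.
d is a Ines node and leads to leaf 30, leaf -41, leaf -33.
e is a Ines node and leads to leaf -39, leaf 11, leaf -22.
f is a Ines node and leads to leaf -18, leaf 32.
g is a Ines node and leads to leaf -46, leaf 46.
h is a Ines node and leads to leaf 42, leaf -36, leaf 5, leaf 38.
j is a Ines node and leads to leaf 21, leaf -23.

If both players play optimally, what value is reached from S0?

a (Ines): max(8, 3, 21, -4) = 21
b (Ines): max(-22, 11, 20) = 20
c (Ines): max(2, 39, -12) = 39
Left (Omar): min(21, 20, 39) = 20
d (Ines): max(30, -41, -33) = 30
e (Ines): max(-39, 11, -22) = 11
Mid (Omar): min(30, 11) = 11
f (Ines): max(-18, 32) = 32
g (Ines): max(-46, 46) = 46
h (Ines): max(42, -36, 5, 38) = 42
j (Ines): max(21, -23) = 21
Right (Omar): min(32, 46, 42, 21) = 21
S0 (Ines): max(20, 11, 21) = 21

21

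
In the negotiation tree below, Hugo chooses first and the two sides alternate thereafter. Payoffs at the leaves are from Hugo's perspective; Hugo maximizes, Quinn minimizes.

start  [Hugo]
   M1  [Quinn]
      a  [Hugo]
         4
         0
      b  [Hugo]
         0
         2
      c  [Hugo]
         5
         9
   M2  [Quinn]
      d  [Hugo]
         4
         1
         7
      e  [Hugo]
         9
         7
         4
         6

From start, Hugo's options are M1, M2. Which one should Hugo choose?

M2

a (Hugo): max(4, 0) = 4
b (Hugo): max(0, 2) = 2
c (Hugo): max(5, 9) = 9
M1 (Quinn): min(4, 2, 9) = 2
d (Hugo): max(4, 1, 7) = 7
e (Hugo): max(9, 7, 4, 6) = 9
M2 (Quinn): min(7, 9) = 7
start (Hugo): max(2, 7) = 7
Hugo at start wants the highest of {M1=2, M2=7}, so chooses M2.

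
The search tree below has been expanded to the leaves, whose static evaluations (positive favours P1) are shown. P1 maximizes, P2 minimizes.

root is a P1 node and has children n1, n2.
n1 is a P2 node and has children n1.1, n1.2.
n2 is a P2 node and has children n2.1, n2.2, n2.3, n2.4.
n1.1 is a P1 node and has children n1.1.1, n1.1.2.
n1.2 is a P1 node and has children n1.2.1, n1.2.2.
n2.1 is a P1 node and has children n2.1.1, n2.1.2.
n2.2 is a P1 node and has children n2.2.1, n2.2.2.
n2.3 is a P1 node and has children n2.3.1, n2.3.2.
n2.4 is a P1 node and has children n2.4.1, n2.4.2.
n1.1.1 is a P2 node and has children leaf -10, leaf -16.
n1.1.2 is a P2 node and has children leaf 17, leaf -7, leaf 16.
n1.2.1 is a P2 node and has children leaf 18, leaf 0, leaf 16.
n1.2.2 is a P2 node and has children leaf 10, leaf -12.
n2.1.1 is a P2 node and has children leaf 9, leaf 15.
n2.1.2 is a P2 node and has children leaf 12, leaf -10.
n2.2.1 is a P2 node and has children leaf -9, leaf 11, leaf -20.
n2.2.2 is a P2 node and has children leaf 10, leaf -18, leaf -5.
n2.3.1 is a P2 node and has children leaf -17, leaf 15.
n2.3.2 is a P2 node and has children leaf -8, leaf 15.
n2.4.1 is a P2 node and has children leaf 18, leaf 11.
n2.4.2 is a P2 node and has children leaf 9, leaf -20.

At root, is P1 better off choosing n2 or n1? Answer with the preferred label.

n2.1.1 (P2): min(9, 15) = 9
n2.1.2 (P2): min(12, -10) = -10
n2.1 (P1): max(9, -10) = 9
n2.2.1 (P2): min(-9, 11, -20) = -20
n2.2.2 (P2): min(10, -18, -5) = -18
n2.2 (P1): max(-20, -18) = -18
n2.3.1 (P2): min(-17, 15) = -17
n2.3.2 (P2): min(-8, 15) = -8
n2.3 (P1): max(-17, -8) = -8
n2.4.1 (P2): min(18, 11) = 11
n2.4.2 (P2): min(9, -20) = -20
n2.4 (P1): max(11, -20) = 11
n2 (P2): min(9, -18, -8, 11) = -18
n1.1.1 (P2): min(-10, -16) = -16
n1.1.2 (P2): min(17, -7, 16) = -7
n1.1 (P1): max(-16, -7) = -7
n1.2.1 (P2): min(18, 0, 16) = 0
n1.2.2 (P2): min(10, -12) = -12
n1.2 (P1): max(0, -12) = 0
n1 (P2): min(-7, 0) = -7
P1 prefers the higher value; n2=-18, n1=-7. n1 is better since -7 > -18.

n1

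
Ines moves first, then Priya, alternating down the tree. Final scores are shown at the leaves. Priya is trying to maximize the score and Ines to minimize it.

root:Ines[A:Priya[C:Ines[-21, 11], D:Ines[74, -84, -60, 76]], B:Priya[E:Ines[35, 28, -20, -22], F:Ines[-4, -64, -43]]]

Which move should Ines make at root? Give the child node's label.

B

C (Ines): min(-21, 11) = -21
D (Ines): min(74, -84, -60, 76) = -84
A (Priya): max(-21, -84) = -21
E (Ines): min(35, 28, -20, -22) = -22
F (Ines): min(-4, -64, -43) = -64
B (Priya): max(-22, -64) = -22
root (Ines): min(-21, -22) = -22
Ines at root wants the lowest of {A=-21, B=-22}, so chooses B.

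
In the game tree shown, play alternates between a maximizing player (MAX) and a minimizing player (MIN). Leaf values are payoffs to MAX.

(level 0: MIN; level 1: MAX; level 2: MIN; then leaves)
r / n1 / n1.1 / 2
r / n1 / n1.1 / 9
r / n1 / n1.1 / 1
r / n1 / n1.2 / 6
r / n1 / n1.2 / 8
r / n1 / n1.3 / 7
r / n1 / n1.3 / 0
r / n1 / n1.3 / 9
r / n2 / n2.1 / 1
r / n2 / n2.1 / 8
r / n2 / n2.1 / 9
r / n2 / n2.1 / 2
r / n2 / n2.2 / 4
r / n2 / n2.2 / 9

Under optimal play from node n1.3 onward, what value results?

0

n1.3 (MIN): min(7, 0, 9) = 0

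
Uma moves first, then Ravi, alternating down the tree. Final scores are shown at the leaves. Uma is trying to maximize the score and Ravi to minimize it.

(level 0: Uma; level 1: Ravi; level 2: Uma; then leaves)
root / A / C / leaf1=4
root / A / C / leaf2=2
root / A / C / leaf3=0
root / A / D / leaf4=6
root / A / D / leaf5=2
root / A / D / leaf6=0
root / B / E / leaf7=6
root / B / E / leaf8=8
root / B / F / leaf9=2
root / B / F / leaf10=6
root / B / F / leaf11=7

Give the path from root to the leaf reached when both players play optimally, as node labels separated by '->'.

C (Uma): max(4, 2, 0) = 4
D (Uma): max(6, 2, 0) = 6
A (Ravi): min(4, 6) = 4
E (Uma): max(6, 8) = 8
F (Uma): max(2, 6, 7) = 7
B (Ravi): min(8, 7) = 7
root (Uma): max(4, 7) = 7
At root, Uma picks B (highest: 7).
At B, Ravi picks F (lowest: 7).
At F, Uma picks leaf11 (highest: 7).
Terminal value 7.

root -> B -> F -> leaf11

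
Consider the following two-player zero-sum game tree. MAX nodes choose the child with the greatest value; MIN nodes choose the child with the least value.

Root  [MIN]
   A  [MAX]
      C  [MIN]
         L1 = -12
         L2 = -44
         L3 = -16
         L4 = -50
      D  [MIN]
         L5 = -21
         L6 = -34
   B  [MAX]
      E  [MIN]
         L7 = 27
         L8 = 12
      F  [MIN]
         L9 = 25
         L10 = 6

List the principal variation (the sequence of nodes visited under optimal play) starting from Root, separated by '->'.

Root -> A -> D -> L6

C (MIN): min(-12, -44, -16, -50) = -50
D (MIN): min(-21, -34) = -34
A (MAX): max(-50, -34) = -34
E (MIN): min(27, 12) = 12
F (MIN): min(25, 6) = 6
B (MAX): max(12, 6) = 12
Root (MIN): min(-34, 12) = -34
At Root, MIN picks A (lowest: -34).
At A, MAX picks D (highest: -34).
At D, MIN picks L6 (lowest: -34).
Terminal value -34.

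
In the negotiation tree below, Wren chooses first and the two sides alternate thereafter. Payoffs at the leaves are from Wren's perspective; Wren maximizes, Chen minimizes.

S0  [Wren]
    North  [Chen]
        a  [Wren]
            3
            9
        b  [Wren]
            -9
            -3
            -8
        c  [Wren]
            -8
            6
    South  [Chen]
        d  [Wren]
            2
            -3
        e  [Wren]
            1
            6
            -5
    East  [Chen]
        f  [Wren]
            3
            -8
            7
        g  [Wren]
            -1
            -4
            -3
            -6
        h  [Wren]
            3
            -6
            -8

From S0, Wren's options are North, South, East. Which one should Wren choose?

South

a (Wren): max(3, 9) = 9
b (Wren): max(-9, -3, -8) = -3
c (Wren): max(-8, 6) = 6
North (Chen): min(9, -3, 6) = -3
d (Wren): max(2, -3) = 2
e (Wren): max(1, 6, -5) = 6
South (Chen): min(2, 6) = 2
f (Wren): max(3, -8, 7) = 7
g (Wren): max(-1, -4, -3, -6) = -1
h (Wren): max(3, -6, -8) = 3
East (Chen): min(7, -1, 3) = -1
S0 (Wren): max(-3, 2, -1) = 2
Wren at S0 wants the highest of {North=-3, South=2, East=-1}, so chooses South.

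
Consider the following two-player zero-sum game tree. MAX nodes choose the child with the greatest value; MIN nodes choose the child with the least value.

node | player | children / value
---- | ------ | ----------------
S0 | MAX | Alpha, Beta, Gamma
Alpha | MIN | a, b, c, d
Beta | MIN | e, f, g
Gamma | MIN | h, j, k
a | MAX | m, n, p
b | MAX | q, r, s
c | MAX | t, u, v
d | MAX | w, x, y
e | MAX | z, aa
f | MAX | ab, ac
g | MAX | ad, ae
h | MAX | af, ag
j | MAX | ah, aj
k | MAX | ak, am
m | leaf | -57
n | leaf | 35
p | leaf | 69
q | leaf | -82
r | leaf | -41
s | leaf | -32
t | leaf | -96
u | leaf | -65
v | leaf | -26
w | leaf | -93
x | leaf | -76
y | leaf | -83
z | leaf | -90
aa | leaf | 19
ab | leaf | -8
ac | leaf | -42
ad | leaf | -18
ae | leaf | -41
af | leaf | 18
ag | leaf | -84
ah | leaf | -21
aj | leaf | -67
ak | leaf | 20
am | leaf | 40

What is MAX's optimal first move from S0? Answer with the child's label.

Beta

a (MAX): max(-57, 35, 69) = 69
b (MAX): max(-82, -41, -32) = -32
c (MAX): max(-96, -65, -26) = -26
d (MAX): max(-93, -76, -83) = -76
Alpha (MIN): min(69, -32, -26, -76) = -76
e (MAX): max(-90, 19) = 19
f (MAX): max(-8, -42) = -8
g (MAX): max(-18, -41) = -18
Beta (MIN): min(19, -8, -18) = -18
h (MAX): max(18, -84) = 18
j (MAX): max(-21, -67) = -21
k (MAX): max(20, 40) = 40
Gamma (MIN): min(18, -21, 40) = -21
S0 (MAX): max(-76, -18, -21) = -18
MAX at S0 wants the highest of {Alpha=-76, Beta=-18, Gamma=-21}, so chooses Beta.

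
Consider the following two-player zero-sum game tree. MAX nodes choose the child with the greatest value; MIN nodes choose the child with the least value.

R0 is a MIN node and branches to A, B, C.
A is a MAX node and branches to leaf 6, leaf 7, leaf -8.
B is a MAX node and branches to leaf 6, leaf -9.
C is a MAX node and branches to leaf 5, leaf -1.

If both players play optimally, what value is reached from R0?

5

A (MAX): max(6, 7, -8) = 7
B (MAX): max(6, -9) = 6
C (MAX): max(5, -1) = 5
R0 (MIN): min(7, 6, 5) = 5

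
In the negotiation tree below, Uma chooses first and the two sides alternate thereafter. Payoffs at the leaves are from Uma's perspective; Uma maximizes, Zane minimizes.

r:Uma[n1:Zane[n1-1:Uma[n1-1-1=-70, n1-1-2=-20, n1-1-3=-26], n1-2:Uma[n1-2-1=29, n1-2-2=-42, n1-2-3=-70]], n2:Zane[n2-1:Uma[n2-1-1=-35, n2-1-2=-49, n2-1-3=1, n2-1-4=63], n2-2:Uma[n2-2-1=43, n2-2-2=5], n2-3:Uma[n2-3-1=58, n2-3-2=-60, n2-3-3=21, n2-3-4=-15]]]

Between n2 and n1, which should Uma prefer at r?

n2-1 (Uma): max(-35, -49, 1, 63) = 63
n2-2 (Uma): max(43, 5) = 43
n2-3 (Uma): max(58, -60, 21, -15) = 58
n2 (Zane): min(63, 43, 58) = 43
n1-1 (Uma): max(-70, -20, -26) = -20
n1-2 (Uma): max(29, -42, -70) = 29
n1 (Zane): min(-20, 29) = -20
Uma prefers the higher value; n2=43, n1=-20. n2 is better since 43 > -20.

n2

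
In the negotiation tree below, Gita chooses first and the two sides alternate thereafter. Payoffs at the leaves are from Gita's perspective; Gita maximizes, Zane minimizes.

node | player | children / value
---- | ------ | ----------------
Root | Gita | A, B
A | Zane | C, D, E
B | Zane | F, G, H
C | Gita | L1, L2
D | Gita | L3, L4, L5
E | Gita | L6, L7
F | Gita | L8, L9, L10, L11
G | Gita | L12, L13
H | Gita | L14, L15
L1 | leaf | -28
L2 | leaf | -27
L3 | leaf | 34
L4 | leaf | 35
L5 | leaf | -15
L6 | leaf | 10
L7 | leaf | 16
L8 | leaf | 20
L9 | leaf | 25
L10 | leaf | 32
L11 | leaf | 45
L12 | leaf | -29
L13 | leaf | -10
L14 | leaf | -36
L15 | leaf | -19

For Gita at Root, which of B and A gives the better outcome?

F (Gita): max(20, 25, 32, 45) = 45
G (Gita): max(-29, -10) = -10
H (Gita): max(-36, -19) = -19
B (Zane): min(45, -10, -19) = -19
C (Gita): max(-28, -27) = -27
D (Gita): max(34, 35, -15) = 35
E (Gita): max(10, 16) = 16
A (Zane): min(-27, 35, 16) = -27
Gita prefers the higher value; B=-19, A=-27. B is better since -19 > -27.

B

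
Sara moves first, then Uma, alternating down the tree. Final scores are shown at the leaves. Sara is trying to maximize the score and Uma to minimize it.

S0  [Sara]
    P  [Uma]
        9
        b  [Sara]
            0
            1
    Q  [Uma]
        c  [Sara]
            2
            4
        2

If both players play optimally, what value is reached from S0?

2

b (Sara): max(0, 1) = 1
P (Uma): min(9, 1) = 1
c (Sara): max(2, 4) = 4
Q (Uma): min(4, 2) = 2
S0 (Sara): max(1, 2) = 2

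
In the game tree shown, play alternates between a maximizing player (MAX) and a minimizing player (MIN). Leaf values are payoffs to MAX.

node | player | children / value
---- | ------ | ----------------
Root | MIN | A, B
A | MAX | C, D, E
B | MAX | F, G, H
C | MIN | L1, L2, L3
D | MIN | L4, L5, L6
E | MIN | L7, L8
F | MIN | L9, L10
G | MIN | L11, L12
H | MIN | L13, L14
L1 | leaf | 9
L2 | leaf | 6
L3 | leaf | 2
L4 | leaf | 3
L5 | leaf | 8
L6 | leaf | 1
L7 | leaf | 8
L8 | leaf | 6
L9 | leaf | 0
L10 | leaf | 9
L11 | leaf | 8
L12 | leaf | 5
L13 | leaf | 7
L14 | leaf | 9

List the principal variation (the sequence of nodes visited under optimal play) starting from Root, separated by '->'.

C (MIN): min(9, 6, 2) = 2
D (MIN): min(3, 8, 1) = 1
E (MIN): min(8, 6) = 6
A (MAX): max(2, 1, 6) = 6
F (MIN): min(0, 9) = 0
G (MIN): min(8, 5) = 5
H (MIN): min(7, 9) = 7
B (MAX): max(0, 5, 7) = 7
Root (MIN): min(6, 7) = 6
At Root, MIN picks A (lowest: 6).
At A, MAX picks E (highest: 6).
At E, MIN picks L8 (lowest: 6).
Terminal value 6.

Root -> A -> E -> L8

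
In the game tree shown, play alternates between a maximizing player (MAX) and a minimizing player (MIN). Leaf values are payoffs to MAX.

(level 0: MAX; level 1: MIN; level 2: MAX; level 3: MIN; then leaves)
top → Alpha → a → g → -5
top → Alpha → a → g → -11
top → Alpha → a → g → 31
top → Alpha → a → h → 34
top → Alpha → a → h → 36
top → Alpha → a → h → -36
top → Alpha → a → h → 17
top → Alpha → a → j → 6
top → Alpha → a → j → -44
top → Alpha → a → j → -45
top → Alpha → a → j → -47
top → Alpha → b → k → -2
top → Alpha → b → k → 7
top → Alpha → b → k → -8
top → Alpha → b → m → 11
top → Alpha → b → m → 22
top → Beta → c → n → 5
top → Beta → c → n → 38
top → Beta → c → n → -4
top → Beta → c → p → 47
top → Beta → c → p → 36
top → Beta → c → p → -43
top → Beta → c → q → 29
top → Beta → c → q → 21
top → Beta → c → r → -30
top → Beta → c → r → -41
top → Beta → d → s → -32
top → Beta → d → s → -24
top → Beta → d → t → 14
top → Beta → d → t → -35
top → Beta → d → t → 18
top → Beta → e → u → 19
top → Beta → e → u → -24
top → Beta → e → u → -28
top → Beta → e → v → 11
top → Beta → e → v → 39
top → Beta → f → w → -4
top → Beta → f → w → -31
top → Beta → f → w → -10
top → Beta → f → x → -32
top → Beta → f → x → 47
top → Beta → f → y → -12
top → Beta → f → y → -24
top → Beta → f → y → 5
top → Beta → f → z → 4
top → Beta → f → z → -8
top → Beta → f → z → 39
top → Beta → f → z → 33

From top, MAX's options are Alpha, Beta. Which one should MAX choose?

g (MIN): min(-5, -11, 31) = -11
h (MIN): min(34, 36, -36, 17) = -36
j (MIN): min(6, -44, -45, -47) = -47
a (MAX): max(-11, -36, -47) = -11
k (MIN): min(-2, 7, -8) = -8
m (MIN): min(11, 22) = 11
b (MAX): max(-8, 11) = 11
Alpha (MIN): min(-11, 11) = -11
n (MIN): min(5, 38, -4) = -4
p (MIN): min(47, 36, -43) = -43
q (MIN): min(29, 21) = 21
r (MIN): min(-30, -41) = -41
c (MAX): max(-4, -43, 21, -41) = 21
s (MIN): min(-32, -24) = -32
t (MIN): min(14, -35, 18) = -35
d (MAX): max(-32, -35) = -32
u (MIN): min(19, -24, -28) = -28
v (MIN): min(11, 39) = 11
e (MAX): max(-28, 11) = 11
w (MIN): min(-4, -31, -10) = -31
x (MIN): min(-32, 47) = -32
y (MIN): min(-12, -24, 5) = -24
z (MIN): min(4, -8, 39, 33) = -8
f (MAX): max(-31, -32, -24, -8) = -8
Beta (MIN): min(21, -32, 11, -8) = -32
top (MAX): max(-11, -32) = -11
MAX at top wants the highest of {Alpha=-11, Beta=-32}, so chooses Alpha.

Alpha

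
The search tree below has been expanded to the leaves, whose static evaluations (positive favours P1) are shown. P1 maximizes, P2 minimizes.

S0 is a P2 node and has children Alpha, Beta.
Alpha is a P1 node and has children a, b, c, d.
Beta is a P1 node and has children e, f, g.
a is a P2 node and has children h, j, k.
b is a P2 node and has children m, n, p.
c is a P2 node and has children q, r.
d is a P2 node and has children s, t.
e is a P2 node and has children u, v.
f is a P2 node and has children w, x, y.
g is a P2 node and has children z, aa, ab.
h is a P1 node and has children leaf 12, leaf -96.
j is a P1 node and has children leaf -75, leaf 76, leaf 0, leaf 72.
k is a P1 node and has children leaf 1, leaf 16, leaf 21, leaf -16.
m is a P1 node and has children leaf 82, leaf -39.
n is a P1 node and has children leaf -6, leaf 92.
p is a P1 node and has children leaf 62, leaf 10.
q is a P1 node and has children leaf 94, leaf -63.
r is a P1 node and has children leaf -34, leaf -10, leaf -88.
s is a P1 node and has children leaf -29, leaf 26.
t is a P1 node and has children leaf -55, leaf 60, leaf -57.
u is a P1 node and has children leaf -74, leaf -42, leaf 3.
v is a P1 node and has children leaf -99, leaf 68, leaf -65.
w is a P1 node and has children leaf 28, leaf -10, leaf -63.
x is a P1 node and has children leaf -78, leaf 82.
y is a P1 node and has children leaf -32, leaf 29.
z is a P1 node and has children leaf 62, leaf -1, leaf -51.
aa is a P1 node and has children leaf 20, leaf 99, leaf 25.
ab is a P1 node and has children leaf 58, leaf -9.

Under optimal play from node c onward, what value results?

q (P1): max(94, -63) = 94
r (P1): max(-34, -10, -88) = -10
c (P2): min(94, -10) = -10

-10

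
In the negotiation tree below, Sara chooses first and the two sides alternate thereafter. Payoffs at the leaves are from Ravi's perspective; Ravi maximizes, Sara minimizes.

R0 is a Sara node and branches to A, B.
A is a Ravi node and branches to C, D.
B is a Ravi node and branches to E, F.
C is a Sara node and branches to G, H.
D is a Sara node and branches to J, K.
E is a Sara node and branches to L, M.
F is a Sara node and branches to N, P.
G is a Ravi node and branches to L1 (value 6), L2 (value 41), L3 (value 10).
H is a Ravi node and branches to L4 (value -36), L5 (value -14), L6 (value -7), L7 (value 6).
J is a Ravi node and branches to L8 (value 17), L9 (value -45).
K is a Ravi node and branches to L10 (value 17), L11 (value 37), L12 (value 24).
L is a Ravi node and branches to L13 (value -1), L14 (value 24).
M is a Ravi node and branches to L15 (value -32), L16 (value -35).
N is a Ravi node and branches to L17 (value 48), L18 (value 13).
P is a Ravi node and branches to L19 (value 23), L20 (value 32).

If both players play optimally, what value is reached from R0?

17

G (Ravi): max(6, 41, 10) = 41
H (Ravi): max(-36, -14, -7, 6) = 6
C (Sara): min(41, 6) = 6
J (Ravi): max(17, -45) = 17
K (Ravi): max(17, 37, 24) = 37
D (Sara): min(17, 37) = 17
A (Ravi): max(6, 17) = 17
L (Ravi): max(-1, 24) = 24
M (Ravi): max(-32, -35) = -32
E (Sara): min(24, -32) = -32
N (Ravi): max(48, 13) = 48
P (Ravi): max(23, 32) = 32
F (Sara): min(48, 32) = 32
B (Ravi): max(-32, 32) = 32
R0 (Sara): min(17, 32) = 17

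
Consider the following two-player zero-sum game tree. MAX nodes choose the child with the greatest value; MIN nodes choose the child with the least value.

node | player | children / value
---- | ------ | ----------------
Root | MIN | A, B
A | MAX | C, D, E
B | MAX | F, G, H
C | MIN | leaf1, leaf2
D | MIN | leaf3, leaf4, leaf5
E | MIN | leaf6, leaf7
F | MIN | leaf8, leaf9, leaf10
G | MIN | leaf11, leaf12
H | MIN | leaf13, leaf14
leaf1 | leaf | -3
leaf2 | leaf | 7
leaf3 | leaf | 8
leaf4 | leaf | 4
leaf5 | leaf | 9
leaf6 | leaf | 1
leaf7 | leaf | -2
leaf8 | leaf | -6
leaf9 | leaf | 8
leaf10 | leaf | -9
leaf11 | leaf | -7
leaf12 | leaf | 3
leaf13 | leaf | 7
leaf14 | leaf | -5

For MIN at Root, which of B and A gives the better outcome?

F (MIN): min(-6, 8, -9) = -9
G (MIN): min(-7, 3) = -7
H (MIN): min(7, -5) = -5
B (MAX): max(-9, -7, -5) = -5
C (MIN): min(-3, 7) = -3
D (MIN): min(8, 4, 9) = 4
E (MIN): min(1, -2) = -2
A (MAX): max(-3, 4, -2) = 4
MIN prefers the lower value; B=-5, A=4. B is better since -5 < 4.

B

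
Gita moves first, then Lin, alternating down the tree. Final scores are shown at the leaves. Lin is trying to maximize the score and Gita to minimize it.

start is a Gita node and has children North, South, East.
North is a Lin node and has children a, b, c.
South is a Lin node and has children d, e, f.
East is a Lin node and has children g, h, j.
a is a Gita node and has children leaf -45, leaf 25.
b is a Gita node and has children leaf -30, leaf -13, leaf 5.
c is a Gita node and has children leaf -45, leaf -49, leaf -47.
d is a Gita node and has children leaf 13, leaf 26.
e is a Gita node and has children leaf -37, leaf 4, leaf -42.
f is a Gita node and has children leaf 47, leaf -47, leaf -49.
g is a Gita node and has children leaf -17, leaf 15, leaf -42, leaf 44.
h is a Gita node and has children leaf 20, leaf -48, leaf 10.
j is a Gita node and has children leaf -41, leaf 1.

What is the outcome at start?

a (Gita): min(-45, 25) = -45
b (Gita): min(-30, -13, 5) = -30
c (Gita): min(-45, -49, -47) = -49
North (Lin): max(-45, -30, -49) = -30
d (Gita): min(13, 26) = 13
e (Gita): min(-37, 4, -42) = -42
f (Gita): min(47, -47, -49) = -49
South (Lin): max(13, -42, -49) = 13
g (Gita): min(-17, 15, -42, 44) = -42
h (Gita): min(20, -48, 10) = -48
j (Gita): min(-41, 1) = -41
East (Lin): max(-42, -48, -41) = -41
start (Gita): min(-30, 13, -41) = -41

-41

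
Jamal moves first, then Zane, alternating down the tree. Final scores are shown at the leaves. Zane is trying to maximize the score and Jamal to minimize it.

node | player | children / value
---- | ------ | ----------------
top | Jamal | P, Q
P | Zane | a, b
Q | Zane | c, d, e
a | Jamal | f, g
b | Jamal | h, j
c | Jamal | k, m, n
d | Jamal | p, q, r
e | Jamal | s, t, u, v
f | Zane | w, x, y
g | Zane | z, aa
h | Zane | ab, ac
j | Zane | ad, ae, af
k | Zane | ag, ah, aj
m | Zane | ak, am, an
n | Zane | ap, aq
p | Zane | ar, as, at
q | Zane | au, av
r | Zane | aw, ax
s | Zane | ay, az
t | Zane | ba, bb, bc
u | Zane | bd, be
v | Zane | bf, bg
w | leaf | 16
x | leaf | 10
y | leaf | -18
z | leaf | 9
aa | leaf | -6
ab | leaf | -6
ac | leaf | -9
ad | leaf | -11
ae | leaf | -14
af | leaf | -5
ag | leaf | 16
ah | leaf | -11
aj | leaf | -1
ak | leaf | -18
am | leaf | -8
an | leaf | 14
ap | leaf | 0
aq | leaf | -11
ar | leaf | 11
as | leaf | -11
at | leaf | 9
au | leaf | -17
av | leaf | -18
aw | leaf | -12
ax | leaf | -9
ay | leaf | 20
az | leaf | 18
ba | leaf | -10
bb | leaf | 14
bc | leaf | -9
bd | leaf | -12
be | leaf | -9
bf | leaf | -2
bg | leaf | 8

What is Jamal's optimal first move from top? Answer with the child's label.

f (Zane): max(16, 10, -18) = 16
g (Zane): max(9, -6) = 9
a (Jamal): min(16, 9) = 9
h (Zane): max(-6, -9) = -6
j (Zane): max(-11, -14, -5) = -5
b (Jamal): min(-6, -5) = -6
P (Zane): max(9, -6) = 9
k (Zane): max(16, -11, -1) = 16
m (Zane): max(-18, -8, 14) = 14
n (Zane): max(0, -11) = 0
c (Jamal): min(16, 14, 0) = 0
p (Zane): max(11, -11, 9) = 11
q (Zane): max(-17, -18) = -17
r (Zane): max(-12, -9) = -9
d (Jamal): min(11, -17, -9) = -17
s (Zane): max(20, 18) = 20
t (Zane): max(-10, 14, -9) = 14
u (Zane): max(-12, -9) = -9
v (Zane): max(-2, 8) = 8
e (Jamal): min(20, 14, -9, 8) = -9
Q (Zane): max(0, -17, -9) = 0
top (Jamal): min(9, 0) = 0
Jamal at top wants the lowest of {P=9, Q=0}, so chooses Q.

Q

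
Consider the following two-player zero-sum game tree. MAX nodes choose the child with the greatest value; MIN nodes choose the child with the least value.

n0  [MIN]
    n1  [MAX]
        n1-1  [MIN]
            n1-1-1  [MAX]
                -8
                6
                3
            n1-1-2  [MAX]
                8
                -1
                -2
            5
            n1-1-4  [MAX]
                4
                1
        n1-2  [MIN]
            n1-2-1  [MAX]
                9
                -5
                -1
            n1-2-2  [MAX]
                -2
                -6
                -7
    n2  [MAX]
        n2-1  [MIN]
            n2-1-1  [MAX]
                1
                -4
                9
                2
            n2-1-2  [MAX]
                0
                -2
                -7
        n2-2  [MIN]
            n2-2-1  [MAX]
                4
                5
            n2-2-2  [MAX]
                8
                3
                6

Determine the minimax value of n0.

4

n1-1-1 (MAX): max(-8, 6, 3) = 6
n1-1-2 (MAX): max(8, -1, -2) = 8
n1-1-4 (MAX): max(4, 1) = 4
n1-1 (MIN): min(6, 8, 5, 4) = 4
n1-2-1 (MAX): max(9, -5, -1) = 9
n1-2-2 (MAX): max(-2, -6, -7) = -2
n1-2 (MIN): min(9, -2) = -2
n1 (MAX): max(4, -2) = 4
n2-1-1 (MAX): max(1, -4, 9, 2) = 9
n2-1-2 (MAX): max(0, -2, -7) = 0
n2-1 (MIN): min(9, 0) = 0
n2-2-1 (MAX): max(4, 5) = 5
n2-2-2 (MAX): max(8, 3, 6) = 8
n2-2 (MIN): min(5, 8) = 5
n2 (MAX): max(0, 5) = 5
n0 (MIN): min(4, 5) = 4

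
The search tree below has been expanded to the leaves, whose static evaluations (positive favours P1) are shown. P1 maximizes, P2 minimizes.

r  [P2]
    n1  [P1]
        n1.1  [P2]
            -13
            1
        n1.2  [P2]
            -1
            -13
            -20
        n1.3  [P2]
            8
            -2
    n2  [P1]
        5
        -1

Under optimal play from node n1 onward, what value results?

-2

n1.1 (P2): min(-13, 1) = -13
n1.2 (P2): min(-1, -13, -20) = -20
n1.3 (P2): min(8, -2) = -2
n1 (P1): max(-13, -20, -2) = -2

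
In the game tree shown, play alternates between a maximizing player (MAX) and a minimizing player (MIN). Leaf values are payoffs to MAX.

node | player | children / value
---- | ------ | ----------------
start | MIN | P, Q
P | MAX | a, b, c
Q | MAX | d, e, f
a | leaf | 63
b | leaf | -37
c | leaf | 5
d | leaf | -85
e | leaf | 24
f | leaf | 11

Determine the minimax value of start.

24

P (MAX): max(63, -37, 5) = 63
Q (MAX): max(-85, 24, 11) = 24
start (MIN): min(63, 24) = 24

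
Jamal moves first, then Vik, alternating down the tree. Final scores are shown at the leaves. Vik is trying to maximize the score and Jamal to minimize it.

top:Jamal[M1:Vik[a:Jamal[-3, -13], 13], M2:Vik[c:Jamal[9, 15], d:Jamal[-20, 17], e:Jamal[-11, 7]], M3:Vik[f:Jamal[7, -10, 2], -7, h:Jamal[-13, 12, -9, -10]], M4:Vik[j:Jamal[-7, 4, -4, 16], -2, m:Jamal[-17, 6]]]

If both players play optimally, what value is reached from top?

a (Jamal): min(-3, -13) = -13
M1 (Vik): max(-13, 13) = 13
c (Jamal): min(9, 15) = 9
d (Jamal): min(-20, 17) = -20
e (Jamal): min(-11, 7) = -11
M2 (Vik): max(9, -20, -11) = 9
f (Jamal): min(7, -10, 2) = -10
h (Jamal): min(-13, 12, -9, -10) = -13
M3 (Vik): max(-10, -7, -13) = -7
j (Jamal): min(-7, 4, -4, 16) = -7
m (Jamal): min(-17, 6) = -17
M4 (Vik): max(-7, -2, -17) = -2
top (Jamal): min(13, 9, -7, -2) = -7

-7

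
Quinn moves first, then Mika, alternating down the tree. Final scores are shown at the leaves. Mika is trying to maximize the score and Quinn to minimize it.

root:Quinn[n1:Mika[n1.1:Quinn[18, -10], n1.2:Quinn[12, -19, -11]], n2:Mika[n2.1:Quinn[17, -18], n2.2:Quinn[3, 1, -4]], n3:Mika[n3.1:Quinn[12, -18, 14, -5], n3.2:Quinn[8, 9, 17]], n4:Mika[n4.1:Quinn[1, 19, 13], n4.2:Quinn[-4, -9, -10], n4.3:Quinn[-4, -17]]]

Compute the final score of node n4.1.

1

n4.1 (Quinn): min(1, 19, 13) = 1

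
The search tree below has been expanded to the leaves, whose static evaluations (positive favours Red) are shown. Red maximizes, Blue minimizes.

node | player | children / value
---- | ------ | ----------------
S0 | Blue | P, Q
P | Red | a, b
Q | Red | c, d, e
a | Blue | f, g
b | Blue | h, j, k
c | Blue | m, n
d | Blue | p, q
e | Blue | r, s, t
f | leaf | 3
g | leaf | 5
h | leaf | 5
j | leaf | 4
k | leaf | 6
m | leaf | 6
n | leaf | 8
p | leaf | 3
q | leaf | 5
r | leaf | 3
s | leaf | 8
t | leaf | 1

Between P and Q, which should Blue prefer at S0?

P

a (Blue): min(3, 5) = 3
b (Blue): min(5, 4, 6) = 4
P (Red): max(3, 4) = 4
c (Blue): min(6, 8) = 6
d (Blue): min(3, 5) = 3
e (Blue): min(3, 8, 1) = 1
Q (Red): max(6, 3, 1) = 6
Blue prefers the lower value; P=4, Q=6. P is better since 4 < 6.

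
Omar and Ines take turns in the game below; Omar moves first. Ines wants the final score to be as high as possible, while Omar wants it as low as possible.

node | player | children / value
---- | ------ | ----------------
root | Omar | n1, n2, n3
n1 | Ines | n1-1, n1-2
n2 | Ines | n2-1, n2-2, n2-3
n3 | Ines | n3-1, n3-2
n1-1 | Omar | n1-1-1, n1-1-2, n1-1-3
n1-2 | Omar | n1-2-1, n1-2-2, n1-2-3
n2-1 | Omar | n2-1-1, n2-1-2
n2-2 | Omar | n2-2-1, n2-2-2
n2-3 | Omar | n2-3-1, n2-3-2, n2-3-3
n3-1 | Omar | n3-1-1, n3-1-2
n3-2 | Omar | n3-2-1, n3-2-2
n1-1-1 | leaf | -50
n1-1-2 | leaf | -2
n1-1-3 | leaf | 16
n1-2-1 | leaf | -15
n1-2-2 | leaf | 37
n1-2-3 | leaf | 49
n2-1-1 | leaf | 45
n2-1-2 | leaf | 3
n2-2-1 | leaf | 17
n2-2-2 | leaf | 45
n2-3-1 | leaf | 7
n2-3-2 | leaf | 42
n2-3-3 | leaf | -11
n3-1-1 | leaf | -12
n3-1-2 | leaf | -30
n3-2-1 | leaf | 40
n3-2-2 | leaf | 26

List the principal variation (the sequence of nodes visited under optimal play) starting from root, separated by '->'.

root -> n1 -> n1-2 -> n1-2-1

n1-1 (Omar): min(-50, -2, 16) = -50
n1-2 (Omar): min(-15, 37, 49) = -15
n1 (Ines): max(-50, -15) = -15
n2-1 (Omar): min(45, 3) = 3
n2-2 (Omar): min(17, 45) = 17
n2-3 (Omar): min(7, 42, -11) = -11
n2 (Ines): max(3, 17, -11) = 17
n3-1 (Omar): min(-12, -30) = -30
n3-2 (Omar): min(40, 26) = 26
n3 (Ines): max(-30, 26) = 26
root (Omar): min(-15, 17, 26) = -15
At root, Omar picks n1 (lowest: -15).
At n1, Ines picks n1-2 (highest: -15).
At n1-2, Omar picks n1-2-1 (lowest: -15).
Terminal value -15.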